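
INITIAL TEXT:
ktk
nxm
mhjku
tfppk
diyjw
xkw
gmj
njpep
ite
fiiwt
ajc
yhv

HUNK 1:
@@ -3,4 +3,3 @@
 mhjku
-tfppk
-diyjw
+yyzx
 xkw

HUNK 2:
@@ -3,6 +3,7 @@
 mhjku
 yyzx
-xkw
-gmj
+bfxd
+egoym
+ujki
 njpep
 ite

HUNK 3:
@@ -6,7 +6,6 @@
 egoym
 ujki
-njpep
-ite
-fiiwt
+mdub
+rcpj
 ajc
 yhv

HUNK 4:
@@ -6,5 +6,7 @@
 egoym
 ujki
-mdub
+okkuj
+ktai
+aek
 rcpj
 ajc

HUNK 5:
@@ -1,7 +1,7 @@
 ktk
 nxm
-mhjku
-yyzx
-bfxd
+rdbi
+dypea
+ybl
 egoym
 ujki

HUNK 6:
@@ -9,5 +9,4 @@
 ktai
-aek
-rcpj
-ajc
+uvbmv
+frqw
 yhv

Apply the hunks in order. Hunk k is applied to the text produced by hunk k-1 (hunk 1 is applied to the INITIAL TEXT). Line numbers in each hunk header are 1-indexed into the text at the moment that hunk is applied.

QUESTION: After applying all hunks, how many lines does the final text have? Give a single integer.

Answer: 12

Derivation:
Hunk 1: at line 3 remove [tfppk,diyjw] add [yyzx] -> 11 lines: ktk nxm mhjku yyzx xkw gmj njpep ite fiiwt ajc yhv
Hunk 2: at line 3 remove [xkw,gmj] add [bfxd,egoym,ujki] -> 12 lines: ktk nxm mhjku yyzx bfxd egoym ujki njpep ite fiiwt ajc yhv
Hunk 3: at line 6 remove [njpep,ite,fiiwt] add [mdub,rcpj] -> 11 lines: ktk nxm mhjku yyzx bfxd egoym ujki mdub rcpj ajc yhv
Hunk 4: at line 6 remove [mdub] add [okkuj,ktai,aek] -> 13 lines: ktk nxm mhjku yyzx bfxd egoym ujki okkuj ktai aek rcpj ajc yhv
Hunk 5: at line 1 remove [mhjku,yyzx,bfxd] add [rdbi,dypea,ybl] -> 13 lines: ktk nxm rdbi dypea ybl egoym ujki okkuj ktai aek rcpj ajc yhv
Hunk 6: at line 9 remove [aek,rcpj,ajc] add [uvbmv,frqw] -> 12 lines: ktk nxm rdbi dypea ybl egoym ujki okkuj ktai uvbmv frqw yhv
Final line count: 12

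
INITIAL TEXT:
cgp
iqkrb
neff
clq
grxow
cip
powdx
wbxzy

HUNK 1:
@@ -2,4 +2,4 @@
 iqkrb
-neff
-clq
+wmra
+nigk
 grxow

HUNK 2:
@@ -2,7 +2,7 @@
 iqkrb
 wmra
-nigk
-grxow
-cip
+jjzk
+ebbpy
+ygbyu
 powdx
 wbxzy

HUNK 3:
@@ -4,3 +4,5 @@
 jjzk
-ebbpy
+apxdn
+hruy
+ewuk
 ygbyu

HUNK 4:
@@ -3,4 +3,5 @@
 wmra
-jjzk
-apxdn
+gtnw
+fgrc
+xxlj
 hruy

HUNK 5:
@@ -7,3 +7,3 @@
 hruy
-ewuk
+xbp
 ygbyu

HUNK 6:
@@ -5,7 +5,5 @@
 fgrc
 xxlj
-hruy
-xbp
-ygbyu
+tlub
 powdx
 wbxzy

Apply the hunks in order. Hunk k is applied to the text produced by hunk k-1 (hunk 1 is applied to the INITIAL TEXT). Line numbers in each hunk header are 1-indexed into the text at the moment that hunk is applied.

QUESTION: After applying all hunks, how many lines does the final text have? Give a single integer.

Hunk 1: at line 2 remove [neff,clq] add [wmra,nigk] -> 8 lines: cgp iqkrb wmra nigk grxow cip powdx wbxzy
Hunk 2: at line 2 remove [nigk,grxow,cip] add [jjzk,ebbpy,ygbyu] -> 8 lines: cgp iqkrb wmra jjzk ebbpy ygbyu powdx wbxzy
Hunk 3: at line 4 remove [ebbpy] add [apxdn,hruy,ewuk] -> 10 lines: cgp iqkrb wmra jjzk apxdn hruy ewuk ygbyu powdx wbxzy
Hunk 4: at line 3 remove [jjzk,apxdn] add [gtnw,fgrc,xxlj] -> 11 lines: cgp iqkrb wmra gtnw fgrc xxlj hruy ewuk ygbyu powdx wbxzy
Hunk 5: at line 7 remove [ewuk] add [xbp] -> 11 lines: cgp iqkrb wmra gtnw fgrc xxlj hruy xbp ygbyu powdx wbxzy
Hunk 6: at line 5 remove [hruy,xbp,ygbyu] add [tlub] -> 9 lines: cgp iqkrb wmra gtnw fgrc xxlj tlub powdx wbxzy
Final line count: 9

Answer: 9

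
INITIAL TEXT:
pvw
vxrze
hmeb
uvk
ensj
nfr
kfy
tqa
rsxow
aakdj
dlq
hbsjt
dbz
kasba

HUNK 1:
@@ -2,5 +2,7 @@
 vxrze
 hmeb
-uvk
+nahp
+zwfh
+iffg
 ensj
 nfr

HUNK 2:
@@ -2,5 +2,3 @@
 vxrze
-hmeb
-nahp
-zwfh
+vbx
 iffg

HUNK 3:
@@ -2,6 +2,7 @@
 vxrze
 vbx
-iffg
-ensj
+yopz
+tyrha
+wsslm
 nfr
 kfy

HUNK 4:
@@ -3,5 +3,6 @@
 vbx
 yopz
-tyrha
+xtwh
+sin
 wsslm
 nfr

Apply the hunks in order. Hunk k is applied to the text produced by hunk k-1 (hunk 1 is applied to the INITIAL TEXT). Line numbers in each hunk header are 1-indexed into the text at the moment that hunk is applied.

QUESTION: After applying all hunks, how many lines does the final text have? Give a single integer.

Hunk 1: at line 2 remove [uvk] add [nahp,zwfh,iffg] -> 16 lines: pvw vxrze hmeb nahp zwfh iffg ensj nfr kfy tqa rsxow aakdj dlq hbsjt dbz kasba
Hunk 2: at line 2 remove [hmeb,nahp,zwfh] add [vbx] -> 14 lines: pvw vxrze vbx iffg ensj nfr kfy tqa rsxow aakdj dlq hbsjt dbz kasba
Hunk 3: at line 2 remove [iffg,ensj] add [yopz,tyrha,wsslm] -> 15 lines: pvw vxrze vbx yopz tyrha wsslm nfr kfy tqa rsxow aakdj dlq hbsjt dbz kasba
Hunk 4: at line 3 remove [tyrha] add [xtwh,sin] -> 16 lines: pvw vxrze vbx yopz xtwh sin wsslm nfr kfy tqa rsxow aakdj dlq hbsjt dbz kasba
Final line count: 16

Answer: 16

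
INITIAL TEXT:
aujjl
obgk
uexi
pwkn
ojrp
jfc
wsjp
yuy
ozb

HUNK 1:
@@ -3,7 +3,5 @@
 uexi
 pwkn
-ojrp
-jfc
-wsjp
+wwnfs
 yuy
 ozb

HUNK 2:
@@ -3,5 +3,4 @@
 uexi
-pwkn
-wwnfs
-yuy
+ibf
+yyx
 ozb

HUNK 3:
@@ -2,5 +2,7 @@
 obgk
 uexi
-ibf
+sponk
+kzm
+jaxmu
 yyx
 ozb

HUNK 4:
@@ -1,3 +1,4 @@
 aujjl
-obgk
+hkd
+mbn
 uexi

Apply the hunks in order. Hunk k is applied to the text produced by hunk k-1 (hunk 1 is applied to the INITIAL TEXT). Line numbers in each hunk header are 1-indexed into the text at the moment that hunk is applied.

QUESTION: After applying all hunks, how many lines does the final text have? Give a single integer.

Answer: 9

Derivation:
Hunk 1: at line 3 remove [ojrp,jfc,wsjp] add [wwnfs] -> 7 lines: aujjl obgk uexi pwkn wwnfs yuy ozb
Hunk 2: at line 3 remove [pwkn,wwnfs,yuy] add [ibf,yyx] -> 6 lines: aujjl obgk uexi ibf yyx ozb
Hunk 3: at line 2 remove [ibf] add [sponk,kzm,jaxmu] -> 8 lines: aujjl obgk uexi sponk kzm jaxmu yyx ozb
Hunk 4: at line 1 remove [obgk] add [hkd,mbn] -> 9 lines: aujjl hkd mbn uexi sponk kzm jaxmu yyx ozb
Final line count: 9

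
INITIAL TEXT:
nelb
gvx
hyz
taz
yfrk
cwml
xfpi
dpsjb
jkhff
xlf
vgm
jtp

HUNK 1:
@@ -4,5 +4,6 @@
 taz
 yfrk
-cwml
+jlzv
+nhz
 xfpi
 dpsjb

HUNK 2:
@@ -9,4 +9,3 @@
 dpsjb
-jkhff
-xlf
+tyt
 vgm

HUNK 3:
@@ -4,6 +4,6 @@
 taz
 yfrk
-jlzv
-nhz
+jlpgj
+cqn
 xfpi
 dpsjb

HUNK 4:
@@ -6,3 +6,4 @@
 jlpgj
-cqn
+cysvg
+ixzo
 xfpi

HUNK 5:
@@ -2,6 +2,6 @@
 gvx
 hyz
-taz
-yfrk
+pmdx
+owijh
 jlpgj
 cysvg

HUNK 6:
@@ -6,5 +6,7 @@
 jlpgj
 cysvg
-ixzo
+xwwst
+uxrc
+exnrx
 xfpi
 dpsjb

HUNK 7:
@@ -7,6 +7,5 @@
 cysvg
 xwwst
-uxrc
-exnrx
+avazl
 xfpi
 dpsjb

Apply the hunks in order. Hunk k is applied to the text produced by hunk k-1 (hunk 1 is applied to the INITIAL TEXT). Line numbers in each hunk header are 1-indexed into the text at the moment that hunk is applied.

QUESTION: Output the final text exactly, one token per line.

Hunk 1: at line 4 remove [cwml] add [jlzv,nhz] -> 13 lines: nelb gvx hyz taz yfrk jlzv nhz xfpi dpsjb jkhff xlf vgm jtp
Hunk 2: at line 9 remove [jkhff,xlf] add [tyt] -> 12 lines: nelb gvx hyz taz yfrk jlzv nhz xfpi dpsjb tyt vgm jtp
Hunk 3: at line 4 remove [jlzv,nhz] add [jlpgj,cqn] -> 12 lines: nelb gvx hyz taz yfrk jlpgj cqn xfpi dpsjb tyt vgm jtp
Hunk 4: at line 6 remove [cqn] add [cysvg,ixzo] -> 13 lines: nelb gvx hyz taz yfrk jlpgj cysvg ixzo xfpi dpsjb tyt vgm jtp
Hunk 5: at line 2 remove [taz,yfrk] add [pmdx,owijh] -> 13 lines: nelb gvx hyz pmdx owijh jlpgj cysvg ixzo xfpi dpsjb tyt vgm jtp
Hunk 6: at line 6 remove [ixzo] add [xwwst,uxrc,exnrx] -> 15 lines: nelb gvx hyz pmdx owijh jlpgj cysvg xwwst uxrc exnrx xfpi dpsjb tyt vgm jtp
Hunk 7: at line 7 remove [uxrc,exnrx] add [avazl] -> 14 lines: nelb gvx hyz pmdx owijh jlpgj cysvg xwwst avazl xfpi dpsjb tyt vgm jtp

Answer: nelb
gvx
hyz
pmdx
owijh
jlpgj
cysvg
xwwst
avazl
xfpi
dpsjb
tyt
vgm
jtp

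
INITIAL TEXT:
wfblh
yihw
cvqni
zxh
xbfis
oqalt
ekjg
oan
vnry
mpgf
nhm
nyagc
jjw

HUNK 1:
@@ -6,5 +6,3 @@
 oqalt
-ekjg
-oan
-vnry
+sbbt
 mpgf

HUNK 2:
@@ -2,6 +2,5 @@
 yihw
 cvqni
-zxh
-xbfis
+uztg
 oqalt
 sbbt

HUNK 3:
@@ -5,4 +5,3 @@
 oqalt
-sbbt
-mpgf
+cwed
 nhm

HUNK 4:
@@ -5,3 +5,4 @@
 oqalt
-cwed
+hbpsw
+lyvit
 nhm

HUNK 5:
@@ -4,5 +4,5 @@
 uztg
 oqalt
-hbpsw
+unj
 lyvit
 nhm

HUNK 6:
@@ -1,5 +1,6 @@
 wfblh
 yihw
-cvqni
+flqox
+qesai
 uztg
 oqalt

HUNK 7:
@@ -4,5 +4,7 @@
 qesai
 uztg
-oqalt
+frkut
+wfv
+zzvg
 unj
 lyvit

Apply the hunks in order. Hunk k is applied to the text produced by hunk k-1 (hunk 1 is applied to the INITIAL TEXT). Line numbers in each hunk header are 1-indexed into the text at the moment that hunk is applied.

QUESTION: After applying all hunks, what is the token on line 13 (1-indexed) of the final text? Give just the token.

Answer: jjw

Derivation:
Hunk 1: at line 6 remove [ekjg,oan,vnry] add [sbbt] -> 11 lines: wfblh yihw cvqni zxh xbfis oqalt sbbt mpgf nhm nyagc jjw
Hunk 2: at line 2 remove [zxh,xbfis] add [uztg] -> 10 lines: wfblh yihw cvqni uztg oqalt sbbt mpgf nhm nyagc jjw
Hunk 3: at line 5 remove [sbbt,mpgf] add [cwed] -> 9 lines: wfblh yihw cvqni uztg oqalt cwed nhm nyagc jjw
Hunk 4: at line 5 remove [cwed] add [hbpsw,lyvit] -> 10 lines: wfblh yihw cvqni uztg oqalt hbpsw lyvit nhm nyagc jjw
Hunk 5: at line 4 remove [hbpsw] add [unj] -> 10 lines: wfblh yihw cvqni uztg oqalt unj lyvit nhm nyagc jjw
Hunk 6: at line 1 remove [cvqni] add [flqox,qesai] -> 11 lines: wfblh yihw flqox qesai uztg oqalt unj lyvit nhm nyagc jjw
Hunk 7: at line 4 remove [oqalt] add [frkut,wfv,zzvg] -> 13 lines: wfblh yihw flqox qesai uztg frkut wfv zzvg unj lyvit nhm nyagc jjw
Final line 13: jjw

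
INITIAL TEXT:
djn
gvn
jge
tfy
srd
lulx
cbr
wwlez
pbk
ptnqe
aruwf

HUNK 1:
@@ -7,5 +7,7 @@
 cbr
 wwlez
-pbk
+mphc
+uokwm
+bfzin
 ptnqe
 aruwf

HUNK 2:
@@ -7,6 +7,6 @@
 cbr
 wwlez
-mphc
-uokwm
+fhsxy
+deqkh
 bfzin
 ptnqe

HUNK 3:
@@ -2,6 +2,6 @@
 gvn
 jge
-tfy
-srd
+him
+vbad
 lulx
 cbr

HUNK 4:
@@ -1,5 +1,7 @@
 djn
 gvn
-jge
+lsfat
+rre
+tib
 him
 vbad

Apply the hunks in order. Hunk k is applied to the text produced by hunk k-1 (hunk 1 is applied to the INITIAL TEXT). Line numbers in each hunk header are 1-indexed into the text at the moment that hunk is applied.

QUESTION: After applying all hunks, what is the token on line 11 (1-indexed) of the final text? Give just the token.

Answer: fhsxy

Derivation:
Hunk 1: at line 7 remove [pbk] add [mphc,uokwm,bfzin] -> 13 lines: djn gvn jge tfy srd lulx cbr wwlez mphc uokwm bfzin ptnqe aruwf
Hunk 2: at line 7 remove [mphc,uokwm] add [fhsxy,deqkh] -> 13 lines: djn gvn jge tfy srd lulx cbr wwlez fhsxy deqkh bfzin ptnqe aruwf
Hunk 3: at line 2 remove [tfy,srd] add [him,vbad] -> 13 lines: djn gvn jge him vbad lulx cbr wwlez fhsxy deqkh bfzin ptnqe aruwf
Hunk 4: at line 1 remove [jge] add [lsfat,rre,tib] -> 15 lines: djn gvn lsfat rre tib him vbad lulx cbr wwlez fhsxy deqkh bfzin ptnqe aruwf
Final line 11: fhsxy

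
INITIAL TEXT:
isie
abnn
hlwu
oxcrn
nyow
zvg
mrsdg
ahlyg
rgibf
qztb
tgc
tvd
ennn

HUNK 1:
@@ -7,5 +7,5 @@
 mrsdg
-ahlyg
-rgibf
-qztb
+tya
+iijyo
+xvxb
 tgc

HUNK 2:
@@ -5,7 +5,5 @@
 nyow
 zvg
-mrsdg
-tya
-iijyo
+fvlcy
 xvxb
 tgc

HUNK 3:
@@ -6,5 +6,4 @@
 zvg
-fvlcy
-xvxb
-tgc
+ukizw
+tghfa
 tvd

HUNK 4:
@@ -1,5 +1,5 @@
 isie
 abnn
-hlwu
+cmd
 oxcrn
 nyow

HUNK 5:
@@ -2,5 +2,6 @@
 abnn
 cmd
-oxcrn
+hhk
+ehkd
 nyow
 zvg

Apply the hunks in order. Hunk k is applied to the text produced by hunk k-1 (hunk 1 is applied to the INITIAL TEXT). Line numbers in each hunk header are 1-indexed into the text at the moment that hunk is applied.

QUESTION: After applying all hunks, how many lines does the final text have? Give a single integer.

Answer: 11

Derivation:
Hunk 1: at line 7 remove [ahlyg,rgibf,qztb] add [tya,iijyo,xvxb] -> 13 lines: isie abnn hlwu oxcrn nyow zvg mrsdg tya iijyo xvxb tgc tvd ennn
Hunk 2: at line 5 remove [mrsdg,tya,iijyo] add [fvlcy] -> 11 lines: isie abnn hlwu oxcrn nyow zvg fvlcy xvxb tgc tvd ennn
Hunk 3: at line 6 remove [fvlcy,xvxb,tgc] add [ukizw,tghfa] -> 10 lines: isie abnn hlwu oxcrn nyow zvg ukizw tghfa tvd ennn
Hunk 4: at line 1 remove [hlwu] add [cmd] -> 10 lines: isie abnn cmd oxcrn nyow zvg ukizw tghfa tvd ennn
Hunk 5: at line 2 remove [oxcrn] add [hhk,ehkd] -> 11 lines: isie abnn cmd hhk ehkd nyow zvg ukizw tghfa tvd ennn
Final line count: 11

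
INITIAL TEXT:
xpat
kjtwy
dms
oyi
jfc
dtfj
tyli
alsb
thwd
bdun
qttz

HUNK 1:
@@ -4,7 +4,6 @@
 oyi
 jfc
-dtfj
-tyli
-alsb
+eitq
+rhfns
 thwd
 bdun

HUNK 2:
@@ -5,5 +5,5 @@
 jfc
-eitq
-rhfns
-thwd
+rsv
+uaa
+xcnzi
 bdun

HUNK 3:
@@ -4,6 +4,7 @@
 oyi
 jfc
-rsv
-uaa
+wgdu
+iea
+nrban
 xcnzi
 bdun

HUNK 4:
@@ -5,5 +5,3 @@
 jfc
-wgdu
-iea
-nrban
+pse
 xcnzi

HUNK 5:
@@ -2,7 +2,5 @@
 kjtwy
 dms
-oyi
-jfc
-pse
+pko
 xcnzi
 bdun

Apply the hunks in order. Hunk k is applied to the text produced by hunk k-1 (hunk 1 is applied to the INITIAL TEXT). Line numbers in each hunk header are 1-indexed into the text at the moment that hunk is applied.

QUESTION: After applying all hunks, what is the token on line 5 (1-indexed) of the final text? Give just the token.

Answer: xcnzi

Derivation:
Hunk 1: at line 4 remove [dtfj,tyli,alsb] add [eitq,rhfns] -> 10 lines: xpat kjtwy dms oyi jfc eitq rhfns thwd bdun qttz
Hunk 2: at line 5 remove [eitq,rhfns,thwd] add [rsv,uaa,xcnzi] -> 10 lines: xpat kjtwy dms oyi jfc rsv uaa xcnzi bdun qttz
Hunk 3: at line 4 remove [rsv,uaa] add [wgdu,iea,nrban] -> 11 lines: xpat kjtwy dms oyi jfc wgdu iea nrban xcnzi bdun qttz
Hunk 4: at line 5 remove [wgdu,iea,nrban] add [pse] -> 9 lines: xpat kjtwy dms oyi jfc pse xcnzi bdun qttz
Hunk 5: at line 2 remove [oyi,jfc,pse] add [pko] -> 7 lines: xpat kjtwy dms pko xcnzi bdun qttz
Final line 5: xcnzi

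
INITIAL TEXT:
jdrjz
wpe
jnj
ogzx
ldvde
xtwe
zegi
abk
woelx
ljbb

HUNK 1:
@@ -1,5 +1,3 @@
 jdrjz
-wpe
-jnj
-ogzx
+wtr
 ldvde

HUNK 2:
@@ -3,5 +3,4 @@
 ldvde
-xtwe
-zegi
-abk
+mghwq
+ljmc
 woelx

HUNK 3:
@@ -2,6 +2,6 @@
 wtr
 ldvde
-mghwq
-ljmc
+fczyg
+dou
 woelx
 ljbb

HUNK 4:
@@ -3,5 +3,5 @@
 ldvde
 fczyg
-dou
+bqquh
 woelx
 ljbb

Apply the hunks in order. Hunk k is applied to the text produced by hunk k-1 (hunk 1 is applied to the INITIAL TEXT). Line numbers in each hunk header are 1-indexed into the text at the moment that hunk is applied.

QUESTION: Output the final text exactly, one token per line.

Answer: jdrjz
wtr
ldvde
fczyg
bqquh
woelx
ljbb

Derivation:
Hunk 1: at line 1 remove [wpe,jnj,ogzx] add [wtr] -> 8 lines: jdrjz wtr ldvde xtwe zegi abk woelx ljbb
Hunk 2: at line 3 remove [xtwe,zegi,abk] add [mghwq,ljmc] -> 7 lines: jdrjz wtr ldvde mghwq ljmc woelx ljbb
Hunk 3: at line 2 remove [mghwq,ljmc] add [fczyg,dou] -> 7 lines: jdrjz wtr ldvde fczyg dou woelx ljbb
Hunk 4: at line 3 remove [dou] add [bqquh] -> 7 lines: jdrjz wtr ldvde fczyg bqquh woelx ljbb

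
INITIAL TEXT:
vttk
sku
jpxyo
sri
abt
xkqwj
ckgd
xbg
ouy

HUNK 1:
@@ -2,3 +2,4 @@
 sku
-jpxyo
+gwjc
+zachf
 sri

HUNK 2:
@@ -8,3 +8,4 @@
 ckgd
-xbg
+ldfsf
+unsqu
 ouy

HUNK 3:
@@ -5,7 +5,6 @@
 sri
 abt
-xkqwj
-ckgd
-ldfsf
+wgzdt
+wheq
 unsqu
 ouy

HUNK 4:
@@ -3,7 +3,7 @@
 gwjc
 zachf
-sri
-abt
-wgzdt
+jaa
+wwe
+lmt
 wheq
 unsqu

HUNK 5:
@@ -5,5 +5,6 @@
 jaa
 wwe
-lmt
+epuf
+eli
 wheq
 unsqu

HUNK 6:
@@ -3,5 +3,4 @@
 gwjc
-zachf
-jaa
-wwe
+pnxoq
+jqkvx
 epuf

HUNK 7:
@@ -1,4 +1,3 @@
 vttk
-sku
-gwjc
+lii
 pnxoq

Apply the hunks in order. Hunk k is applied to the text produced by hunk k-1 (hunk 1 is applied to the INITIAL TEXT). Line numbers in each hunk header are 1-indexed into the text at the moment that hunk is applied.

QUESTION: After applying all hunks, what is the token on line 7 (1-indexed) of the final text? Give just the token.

Hunk 1: at line 2 remove [jpxyo] add [gwjc,zachf] -> 10 lines: vttk sku gwjc zachf sri abt xkqwj ckgd xbg ouy
Hunk 2: at line 8 remove [xbg] add [ldfsf,unsqu] -> 11 lines: vttk sku gwjc zachf sri abt xkqwj ckgd ldfsf unsqu ouy
Hunk 3: at line 5 remove [xkqwj,ckgd,ldfsf] add [wgzdt,wheq] -> 10 lines: vttk sku gwjc zachf sri abt wgzdt wheq unsqu ouy
Hunk 4: at line 3 remove [sri,abt,wgzdt] add [jaa,wwe,lmt] -> 10 lines: vttk sku gwjc zachf jaa wwe lmt wheq unsqu ouy
Hunk 5: at line 5 remove [lmt] add [epuf,eli] -> 11 lines: vttk sku gwjc zachf jaa wwe epuf eli wheq unsqu ouy
Hunk 6: at line 3 remove [zachf,jaa,wwe] add [pnxoq,jqkvx] -> 10 lines: vttk sku gwjc pnxoq jqkvx epuf eli wheq unsqu ouy
Hunk 7: at line 1 remove [sku,gwjc] add [lii] -> 9 lines: vttk lii pnxoq jqkvx epuf eli wheq unsqu ouy
Final line 7: wheq

Answer: wheq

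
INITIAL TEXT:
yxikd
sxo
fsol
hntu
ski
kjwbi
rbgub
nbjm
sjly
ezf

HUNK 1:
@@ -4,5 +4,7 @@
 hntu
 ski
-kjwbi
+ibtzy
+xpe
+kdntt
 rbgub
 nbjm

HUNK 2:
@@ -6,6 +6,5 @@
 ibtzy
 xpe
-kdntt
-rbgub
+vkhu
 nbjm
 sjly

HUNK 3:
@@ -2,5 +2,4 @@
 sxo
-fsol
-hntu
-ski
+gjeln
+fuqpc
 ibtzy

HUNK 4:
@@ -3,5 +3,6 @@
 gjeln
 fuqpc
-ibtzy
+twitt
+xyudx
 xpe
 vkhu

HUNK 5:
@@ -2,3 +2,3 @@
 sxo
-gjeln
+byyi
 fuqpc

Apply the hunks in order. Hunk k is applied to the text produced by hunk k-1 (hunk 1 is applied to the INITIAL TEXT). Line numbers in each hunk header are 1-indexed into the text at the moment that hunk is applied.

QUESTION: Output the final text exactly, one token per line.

Answer: yxikd
sxo
byyi
fuqpc
twitt
xyudx
xpe
vkhu
nbjm
sjly
ezf

Derivation:
Hunk 1: at line 4 remove [kjwbi] add [ibtzy,xpe,kdntt] -> 12 lines: yxikd sxo fsol hntu ski ibtzy xpe kdntt rbgub nbjm sjly ezf
Hunk 2: at line 6 remove [kdntt,rbgub] add [vkhu] -> 11 lines: yxikd sxo fsol hntu ski ibtzy xpe vkhu nbjm sjly ezf
Hunk 3: at line 2 remove [fsol,hntu,ski] add [gjeln,fuqpc] -> 10 lines: yxikd sxo gjeln fuqpc ibtzy xpe vkhu nbjm sjly ezf
Hunk 4: at line 3 remove [ibtzy] add [twitt,xyudx] -> 11 lines: yxikd sxo gjeln fuqpc twitt xyudx xpe vkhu nbjm sjly ezf
Hunk 5: at line 2 remove [gjeln] add [byyi] -> 11 lines: yxikd sxo byyi fuqpc twitt xyudx xpe vkhu nbjm sjly ezf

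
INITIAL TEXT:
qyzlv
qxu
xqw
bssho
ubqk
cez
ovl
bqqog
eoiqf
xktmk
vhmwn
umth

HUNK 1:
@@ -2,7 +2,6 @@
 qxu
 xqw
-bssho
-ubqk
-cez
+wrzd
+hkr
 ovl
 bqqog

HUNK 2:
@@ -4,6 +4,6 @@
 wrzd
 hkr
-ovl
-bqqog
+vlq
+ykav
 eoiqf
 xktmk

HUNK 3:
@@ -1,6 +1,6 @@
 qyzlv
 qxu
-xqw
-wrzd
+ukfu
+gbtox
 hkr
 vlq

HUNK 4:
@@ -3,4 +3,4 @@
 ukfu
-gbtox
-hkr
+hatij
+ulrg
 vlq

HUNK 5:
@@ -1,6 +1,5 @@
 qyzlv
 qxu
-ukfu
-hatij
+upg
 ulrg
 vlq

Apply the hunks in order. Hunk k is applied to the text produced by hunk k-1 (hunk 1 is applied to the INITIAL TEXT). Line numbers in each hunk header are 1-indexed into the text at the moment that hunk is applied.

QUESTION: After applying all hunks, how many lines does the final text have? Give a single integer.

Answer: 10

Derivation:
Hunk 1: at line 2 remove [bssho,ubqk,cez] add [wrzd,hkr] -> 11 lines: qyzlv qxu xqw wrzd hkr ovl bqqog eoiqf xktmk vhmwn umth
Hunk 2: at line 4 remove [ovl,bqqog] add [vlq,ykav] -> 11 lines: qyzlv qxu xqw wrzd hkr vlq ykav eoiqf xktmk vhmwn umth
Hunk 3: at line 1 remove [xqw,wrzd] add [ukfu,gbtox] -> 11 lines: qyzlv qxu ukfu gbtox hkr vlq ykav eoiqf xktmk vhmwn umth
Hunk 4: at line 3 remove [gbtox,hkr] add [hatij,ulrg] -> 11 lines: qyzlv qxu ukfu hatij ulrg vlq ykav eoiqf xktmk vhmwn umth
Hunk 5: at line 1 remove [ukfu,hatij] add [upg] -> 10 lines: qyzlv qxu upg ulrg vlq ykav eoiqf xktmk vhmwn umth
Final line count: 10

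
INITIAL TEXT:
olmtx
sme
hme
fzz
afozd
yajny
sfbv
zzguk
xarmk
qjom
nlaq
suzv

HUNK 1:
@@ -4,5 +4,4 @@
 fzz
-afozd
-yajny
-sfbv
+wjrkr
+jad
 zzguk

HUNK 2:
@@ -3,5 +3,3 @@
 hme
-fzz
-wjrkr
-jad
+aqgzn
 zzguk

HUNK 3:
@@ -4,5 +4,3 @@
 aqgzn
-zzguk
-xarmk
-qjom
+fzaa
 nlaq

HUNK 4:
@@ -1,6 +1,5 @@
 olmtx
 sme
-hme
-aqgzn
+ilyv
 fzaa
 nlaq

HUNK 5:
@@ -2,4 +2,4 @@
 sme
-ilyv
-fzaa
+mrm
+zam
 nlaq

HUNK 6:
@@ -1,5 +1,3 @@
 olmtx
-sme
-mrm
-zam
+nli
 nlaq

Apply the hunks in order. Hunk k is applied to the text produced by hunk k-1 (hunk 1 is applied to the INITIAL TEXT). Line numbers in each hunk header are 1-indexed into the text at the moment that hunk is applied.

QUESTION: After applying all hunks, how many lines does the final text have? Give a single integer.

Hunk 1: at line 4 remove [afozd,yajny,sfbv] add [wjrkr,jad] -> 11 lines: olmtx sme hme fzz wjrkr jad zzguk xarmk qjom nlaq suzv
Hunk 2: at line 3 remove [fzz,wjrkr,jad] add [aqgzn] -> 9 lines: olmtx sme hme aqgzn zzguk xarmk qjom nlaq suzv
Hunk 3: at line 4 remove [zzguk,xarmk,qjom] add [fzaa] -> 7 lines: olmtx sme hme aqgzn fzaa nlaq suzv
Hunk 4: at line 1 remove [hme,aqgzn] add [ilyv] -> 6 lines: olmtx sme ilyv fzaa nlaq suzv
Hunk 5: at line 2 remove [ilyv,fzaa] add [mrm,zam] -> 6 lines: olmtx sme mrm zam nlaq suzv
Hunk 6: at line 1 remove [sme,mrm,zam] add [nli] -> 4 lines: olmtx nli nlaq suzv
Final line count: 4

Answer: 4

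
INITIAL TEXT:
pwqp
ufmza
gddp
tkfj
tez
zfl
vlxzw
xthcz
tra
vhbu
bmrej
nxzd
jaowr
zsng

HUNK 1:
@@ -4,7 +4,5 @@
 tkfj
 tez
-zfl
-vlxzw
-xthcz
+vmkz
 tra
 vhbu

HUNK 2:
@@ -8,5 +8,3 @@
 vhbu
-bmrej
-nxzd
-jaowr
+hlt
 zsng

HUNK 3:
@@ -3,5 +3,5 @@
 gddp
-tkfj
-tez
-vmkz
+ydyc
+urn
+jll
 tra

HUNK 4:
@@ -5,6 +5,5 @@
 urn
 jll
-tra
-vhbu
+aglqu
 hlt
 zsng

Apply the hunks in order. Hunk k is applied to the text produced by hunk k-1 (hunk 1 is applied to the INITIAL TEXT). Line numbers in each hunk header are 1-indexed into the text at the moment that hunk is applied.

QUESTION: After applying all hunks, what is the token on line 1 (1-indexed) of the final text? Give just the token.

Hunk 1: at line 4 remove [zfl,vlxzw,xthcz] add [vmkz] -> 12 lines: pwqp ufmza gddp tkfj tez vmkz tra vhbu bmrej nxzd jaowr zsng
Hunk 2: at line 8 remove [bmrej,nxzd,jaowr] add [hlt] -> 10 lines: pwqp ufmza gddp tkfj tez vmkz tra vhbu hlt zsng
Hunk 3: at line 3 remove [tkfj,tez,vmkz] add [ydyc,urn,jll] -> 10 lines: pwqp ufmza gddp ydyc urn jll tra vhbu hlt zsng
Hunk 4: at line 5 remove [tra,vhbu] add [aglqu] -> 9 lines: pwqp ufmza gddp ydyc urn jll aglqu hlt zsng
Final line 1: pwqp

Answer: pwqp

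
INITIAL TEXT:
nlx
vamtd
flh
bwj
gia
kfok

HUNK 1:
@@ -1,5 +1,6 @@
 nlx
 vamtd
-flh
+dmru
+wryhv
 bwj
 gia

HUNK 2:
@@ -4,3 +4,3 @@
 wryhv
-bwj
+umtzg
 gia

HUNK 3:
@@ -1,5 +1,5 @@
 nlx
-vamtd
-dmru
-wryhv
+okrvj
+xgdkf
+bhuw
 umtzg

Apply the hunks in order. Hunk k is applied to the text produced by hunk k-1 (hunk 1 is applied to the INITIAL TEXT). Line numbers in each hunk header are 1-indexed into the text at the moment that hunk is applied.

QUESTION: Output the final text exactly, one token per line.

Answer: nlx
okrvj
xgdkf
bhuw
umtzg
gia
kfok

Derivation:
Hunk 1: at line 1 remove [flh] add [dmru,wryhv] -> 7 lines: nlx vamtd dmru wryhv bwj gia kfok
Hunk 2: at line 4 remove [bwj] add [umtzg] -> 7 lines: nlx vamtd dmru wryhv umtzg gia kfok
Hunk 3: at line 1 remove [vamtd,dmru,wryhv] add [okrvj,xgdkf,bhuw] -> 7 lines: nlx okrvj xgdkf bhuw umtzg gia kfok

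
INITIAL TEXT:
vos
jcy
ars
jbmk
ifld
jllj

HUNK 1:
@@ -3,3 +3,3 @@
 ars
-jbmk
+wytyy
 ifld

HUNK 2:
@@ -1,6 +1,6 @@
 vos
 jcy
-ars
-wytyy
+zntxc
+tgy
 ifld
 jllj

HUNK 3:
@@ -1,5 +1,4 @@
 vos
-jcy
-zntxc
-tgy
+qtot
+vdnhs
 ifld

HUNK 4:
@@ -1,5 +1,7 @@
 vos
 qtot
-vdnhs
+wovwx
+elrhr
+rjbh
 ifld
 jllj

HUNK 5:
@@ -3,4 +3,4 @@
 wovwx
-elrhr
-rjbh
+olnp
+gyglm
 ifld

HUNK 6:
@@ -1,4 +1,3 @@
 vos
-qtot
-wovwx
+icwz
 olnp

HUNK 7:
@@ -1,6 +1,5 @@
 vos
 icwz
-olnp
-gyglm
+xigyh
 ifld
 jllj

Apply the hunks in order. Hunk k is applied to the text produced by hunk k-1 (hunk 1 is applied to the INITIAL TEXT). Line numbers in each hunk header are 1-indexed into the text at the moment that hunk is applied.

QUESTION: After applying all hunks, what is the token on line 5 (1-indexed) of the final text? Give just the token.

Hunk 1: at line 3 remove [jbmk] add [wytyy] -> 6 lines: vos jcy ars wytyy ifld jllj
Hunk 2: at line 1 remove [ars,wytyy] add [zntxc,tgy] -> 6 lines: vos jcy zntxc tgy ifld jllj
Hunk 3: at line 1 remove [jcy,zntxc,tgy] add [qtot,vdnhs] -> 5 lines: vos qtot vdnhs ifld jllj
Hunk 4: at line 1 remove [vdnhs] add [wovwx,elrhr,rjbh] -> 7 lines: vos qtot wovwx elrhr rjbh ifld jllj
Hunk 5: at line 3 remove [elrhr,rjbh] add [olnp,gyglm] -> 7 lines: vos qtot wovwx olnp gyglm ifld jllj
Hunk 6: at line 1 remove [qtot,wovwx] add [icwz] -> 6 lines: vos icwz olnp gyglm ifld jllj
Hunk 7: at line 1 remove [olnp,gyglm] add [xigyh] -> 5 lines: vos icwz xigyh ifld jllj
Final line 5: jllj

Answer: jllj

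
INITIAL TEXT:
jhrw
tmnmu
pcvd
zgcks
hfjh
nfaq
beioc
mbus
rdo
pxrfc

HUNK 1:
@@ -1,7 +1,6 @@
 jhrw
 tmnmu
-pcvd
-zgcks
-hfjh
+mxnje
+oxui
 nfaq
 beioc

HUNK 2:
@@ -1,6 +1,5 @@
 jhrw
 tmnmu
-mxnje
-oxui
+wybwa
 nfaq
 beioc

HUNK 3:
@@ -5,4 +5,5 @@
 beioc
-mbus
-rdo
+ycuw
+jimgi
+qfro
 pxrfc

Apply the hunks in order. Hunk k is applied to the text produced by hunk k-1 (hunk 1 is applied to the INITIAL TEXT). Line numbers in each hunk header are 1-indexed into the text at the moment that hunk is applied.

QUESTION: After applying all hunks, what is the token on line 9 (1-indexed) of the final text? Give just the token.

Answer: pxrfc

Derivation:
Hunk 1: at line 1 remove [pcvd,zgcks,hfjh] add [mxnje,oxui] -> 9 lines: jhrw tmnmu mxnje oxui nfaq beioc mbus rdo pxrfc
Hunk 2: at line 1 remove [mxnje,oxui] add [wybwa] -> 8 lines: jhrw tmnmu wybwa nfaq beioc mbus rdo pxrfc
Hunk 3: at line 5 remove [mbus,rdo] add [ycuw,jimgi,qfro] -> 9 lines: jhrw tmnmu wybwa nfaq beioc ycuw jimgi qfro pxrfc
Final line 9: pxrfc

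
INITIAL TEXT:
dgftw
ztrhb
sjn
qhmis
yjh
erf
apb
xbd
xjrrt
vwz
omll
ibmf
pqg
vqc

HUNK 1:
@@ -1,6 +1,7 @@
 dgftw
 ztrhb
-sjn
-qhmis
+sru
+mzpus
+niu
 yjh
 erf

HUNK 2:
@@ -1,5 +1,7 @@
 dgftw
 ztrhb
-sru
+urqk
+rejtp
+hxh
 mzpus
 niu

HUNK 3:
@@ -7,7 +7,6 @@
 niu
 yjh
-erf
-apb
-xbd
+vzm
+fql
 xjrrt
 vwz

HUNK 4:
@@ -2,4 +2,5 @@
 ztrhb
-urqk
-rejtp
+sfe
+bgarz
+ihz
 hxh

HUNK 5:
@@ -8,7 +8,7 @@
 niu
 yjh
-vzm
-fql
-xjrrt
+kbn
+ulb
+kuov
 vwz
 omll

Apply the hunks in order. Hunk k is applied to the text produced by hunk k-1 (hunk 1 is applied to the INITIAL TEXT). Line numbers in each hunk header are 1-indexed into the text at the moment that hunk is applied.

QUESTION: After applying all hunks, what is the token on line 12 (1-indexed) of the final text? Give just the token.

Answer: kuov

Derivation:
Hunk 1: at line 1 remove [sjn,qhmis] add [sru,mzpus,niu] -> 15 lines: dgftw ztrhb sru mzpus niu yjh erf apb xbd xjrrt vwz omll ibmf pqg vqc
Hunk 2: at line 1 remove [sru] add [urqk,rejtp,hxh] -> 17 lines: dgftw ztrhb urqk rejtp hxh mzpus niu yjh erf apb xbd xjrrt vwz omll ibmf pqg vqc
Hunk 3: at line 7 remove [erf,apb,xbd] add [vzm,fql] -> 16 lines: dgftw ztrhb urqk rejtp hxh mzpus niu yjh vzm fql xjrrt vwz omll ibmf pqg vqc
Hunk 4: at line 2 remove [urqk,rejtp] add [sfe,bgarz,ihz] -> 17 lines: dgftw ztrhb sfe bgarz ihz hxh mzpus niu yjh vzm fql xjrrt vwz omll ibmf pqg vqc
Hunk 5: at line 8 remove [vzm,fql,xjrrt] add [kbn,ulb,kuov] -> 17 lines: dgftw ztrhb sfe bgarz ihz hxh mzpus niu yjh kbn ulb kuov vwz omll ibmf pqg vqc
Final line 12: kuov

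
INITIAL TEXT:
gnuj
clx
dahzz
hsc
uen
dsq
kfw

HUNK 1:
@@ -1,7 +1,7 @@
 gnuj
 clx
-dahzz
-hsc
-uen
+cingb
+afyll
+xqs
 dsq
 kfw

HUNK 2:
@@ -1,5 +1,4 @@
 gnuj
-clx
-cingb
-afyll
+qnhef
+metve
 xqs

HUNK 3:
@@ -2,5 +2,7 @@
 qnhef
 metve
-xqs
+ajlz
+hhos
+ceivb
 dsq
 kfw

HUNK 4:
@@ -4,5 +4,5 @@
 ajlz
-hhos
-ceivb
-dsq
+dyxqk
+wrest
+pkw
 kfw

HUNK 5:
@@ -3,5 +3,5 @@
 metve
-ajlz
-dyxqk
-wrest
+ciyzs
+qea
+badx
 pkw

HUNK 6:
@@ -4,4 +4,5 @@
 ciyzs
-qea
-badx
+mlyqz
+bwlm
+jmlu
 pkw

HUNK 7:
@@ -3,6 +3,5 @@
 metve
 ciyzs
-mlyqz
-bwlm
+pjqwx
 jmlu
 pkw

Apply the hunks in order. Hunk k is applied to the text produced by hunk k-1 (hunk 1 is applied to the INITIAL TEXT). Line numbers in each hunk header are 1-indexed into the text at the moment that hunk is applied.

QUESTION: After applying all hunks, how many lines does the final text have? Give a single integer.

Answer: 8

Derivation:
Hunk 1: at line 1 remove [dahzz,hsc,uen] add [cingb,afyll,xqs] -> 7 lines: gnuj clx cingb afyll xqs dsq kfw
Hunk 2: at line 1 remove [clx,cingb,afyll] add [qnhef,metve] -> 6 lines: gnuj qnhef metve xqs dsq kfw
Hunk 3: at line 2 remove [xqs] add [ajlz,hhos,ceivb] -> 8 lines: gnuj qnhef metve ajlz hhos ceivb dsq kfw
Hunk 4: at line 4 remove [hhos,ceivb,dsq] add [dyxqk,wrest,pkw] -> 8 lines: gnuj qnhef metve ajlz dyxqk wrest pkw kfw
Hunk 5: at line 3 remove [ajlz,dyxqk,wrest] add [ciyzs,qea,badx] -> 8 lines: gnuj qnhef metve ciyzs qea badx pkw kfw
Hunk 6: at line 4 remove [qea,badx] add [mlyqz,bwlm,jmlu] -> 9 lines: gnuj qnhef metve ciyzs mlyqz bwlm jmlu pkw kfw
Hunk 7: at line 3 remove [mlyqz,bwlm] add [pjqwx] -> 8 lines: gnuj qnhef metve ciyzs pjqwx jmlu pkw kfw
Final line count: 8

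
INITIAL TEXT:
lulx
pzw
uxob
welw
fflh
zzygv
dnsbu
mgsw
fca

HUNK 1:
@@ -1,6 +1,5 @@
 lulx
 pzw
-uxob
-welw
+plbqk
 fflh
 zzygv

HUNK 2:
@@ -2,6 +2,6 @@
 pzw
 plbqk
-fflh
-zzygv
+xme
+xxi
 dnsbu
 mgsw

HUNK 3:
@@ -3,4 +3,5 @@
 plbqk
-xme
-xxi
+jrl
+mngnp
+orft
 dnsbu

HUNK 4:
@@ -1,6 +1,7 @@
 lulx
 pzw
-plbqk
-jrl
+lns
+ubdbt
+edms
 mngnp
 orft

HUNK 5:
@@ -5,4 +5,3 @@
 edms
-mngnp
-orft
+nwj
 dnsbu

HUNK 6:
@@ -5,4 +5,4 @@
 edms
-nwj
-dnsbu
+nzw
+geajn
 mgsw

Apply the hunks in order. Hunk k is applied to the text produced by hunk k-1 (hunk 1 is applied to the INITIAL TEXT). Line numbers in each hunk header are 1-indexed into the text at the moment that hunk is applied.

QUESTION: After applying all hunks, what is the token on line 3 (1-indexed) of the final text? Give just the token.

Hunk 1: at line 1 remove [uxob,welw] add [plbqk] -> 8 lines: lulx pzw plbqk fflh zzygv dnsbu mgsw fca
Hunk 2: at line 2 remove [fflh,zzygv] add [xme,xxi] -> 8 lines: lulx pzw plbqk xme xxi dnsbu mgsw fca
Hunk 3: at line 3 remove [xme,xxi] add [jrl,mngnp,orft] -> 9 lines: lulx pzw plbqk jrl mngnp orft dnsbu mgsw fca
Hunk 4: at line 1 remove [plbqk,jrl] add [lns,ubdbt,edms] -> 10 lines: lulx pzw lns ubdbt edms mngnp orft dnsbu mgsw fca
Hunk 5: at line 5 remove [mngnp,orft] add [nwj] -> 9 lines: lulx pzw lns ubdbt edms nwj dnsbu mgsw fca
Hunk 6: at line 5 remove [nwj,dnsbu] add [nzw,geajn] -> 9 lines: lulx pzw lns ubdbt edms nzw geajn mgsw fca
Final line 3: lns

Answer: lns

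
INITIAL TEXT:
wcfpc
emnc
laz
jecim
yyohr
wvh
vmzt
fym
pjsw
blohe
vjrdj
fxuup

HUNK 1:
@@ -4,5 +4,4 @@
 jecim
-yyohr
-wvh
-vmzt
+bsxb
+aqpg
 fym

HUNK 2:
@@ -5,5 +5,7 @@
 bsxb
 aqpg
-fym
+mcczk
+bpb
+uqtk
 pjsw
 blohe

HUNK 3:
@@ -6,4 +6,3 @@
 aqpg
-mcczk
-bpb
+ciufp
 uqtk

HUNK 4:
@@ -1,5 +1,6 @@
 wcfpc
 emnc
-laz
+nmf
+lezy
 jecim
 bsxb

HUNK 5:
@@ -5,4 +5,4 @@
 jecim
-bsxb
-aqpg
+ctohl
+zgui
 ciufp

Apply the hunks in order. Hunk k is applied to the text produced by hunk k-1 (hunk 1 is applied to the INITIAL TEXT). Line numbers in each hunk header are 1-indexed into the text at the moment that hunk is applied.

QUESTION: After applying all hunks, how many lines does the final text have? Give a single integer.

Answer: 13

Derivation:
Hunk 1: at line 4 remove [yyohr,wvh,vmzt] add [bsxb,aqpg] -> 11 lines: wcfpc emnc laz jecim bsxb aqpg fym pjsw blohe vjrdj fxuup
Hunk 2: at line 5 remove [fym] add [mcczk,bpb,uqtk] -> 13 lines: wcfpc emnc laz jecim bsxb aqpg mcczk bpb uqtk pjsw blohe vjrdj fxuup
Hunk 3: at line 6 remove [mcczk,bpb] add [ciufp] -> 12 lines: wcfpc emnc laz jecim bsxb aqpg ciufp uqtk pjsw blohe vjrdj fxuup
Hunk 4: at line 1 remove [laz] add [nmf,lezy] -> 13 lines: wcfpc emnc nmf lezy jecim bsxb aqpg ciufp uqtk pjsw blohe vjrdj fxuup
Hunk 5: at line 5 remove [bsxb,aqpg] add [ctohl,zgui] -> 13 lines: wcfpc emnc nmf lezy jecim ctohl zgui ciufp uqtk pjsw blohe vjrdj fxuup
Final line count: 13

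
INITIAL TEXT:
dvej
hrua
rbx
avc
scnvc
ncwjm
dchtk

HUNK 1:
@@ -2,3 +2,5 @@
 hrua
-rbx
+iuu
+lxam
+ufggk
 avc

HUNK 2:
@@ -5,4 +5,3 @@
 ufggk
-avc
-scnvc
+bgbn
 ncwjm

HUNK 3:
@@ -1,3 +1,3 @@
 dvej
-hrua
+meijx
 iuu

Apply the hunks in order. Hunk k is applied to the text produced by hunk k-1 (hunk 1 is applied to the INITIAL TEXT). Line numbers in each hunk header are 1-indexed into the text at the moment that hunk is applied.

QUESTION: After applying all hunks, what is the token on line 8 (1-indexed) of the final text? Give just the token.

Answer: dchtk

Derivation:
Hunk 1: at line 2 remove [rbx] add [iuu,lxam,ufggk] -> 9 lines: dvej hrua iuu lxam ufggk avc scnvc ncwjm dchtk
Hunk 2: at line 5 remove [avc,scnvc] add [bgbn] -> 8 lines: dvej hrua iuu lxam ufggk bgbn ncwjm dchtk
Hunk 3: at line 1 remove [hrua] add [meijx] -> 8 lines: dvej meijx iuu lxam ufggk bgbn ncwjm dchtk
Final line 8: dchtk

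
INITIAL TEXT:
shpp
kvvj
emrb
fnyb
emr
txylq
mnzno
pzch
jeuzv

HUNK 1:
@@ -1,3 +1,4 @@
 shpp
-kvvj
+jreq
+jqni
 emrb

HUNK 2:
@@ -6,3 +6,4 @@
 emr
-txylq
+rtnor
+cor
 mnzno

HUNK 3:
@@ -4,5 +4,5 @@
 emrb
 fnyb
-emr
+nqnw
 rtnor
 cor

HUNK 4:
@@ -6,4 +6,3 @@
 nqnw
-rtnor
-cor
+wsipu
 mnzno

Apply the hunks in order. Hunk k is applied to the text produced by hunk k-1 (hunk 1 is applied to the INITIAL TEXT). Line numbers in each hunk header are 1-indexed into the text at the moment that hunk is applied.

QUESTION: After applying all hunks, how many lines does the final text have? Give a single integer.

Answer: 10

Derivation:
Hunk 1: at line 1 remove [kvvj] add [jreq,jqni] -> 10 lines: shpp jreq jqni emrb fnyb emr txylq mnzno pzch jeuzv
Hunk 2: at line 6 remove [txylq] add [rtnor,cor] -> 11 lines: shpp jreq jqni emrb fnyb emr rtnor cor mnzno pzch jeuzv
Hunk 3: at line 4 remove [emr] add [nqnw] -> 11 lines: shpp jreq jqni emrb fnyb nqnw rtnor cor mnzno pzch jeuzv
Hunk 4: at line 6 remove [rtnor,cor] add [wsipu] -> 10 lines: shpp jreq jqni emrb fnyb nqnw wsipu mnzno pzch jeuzv
Final line count: 10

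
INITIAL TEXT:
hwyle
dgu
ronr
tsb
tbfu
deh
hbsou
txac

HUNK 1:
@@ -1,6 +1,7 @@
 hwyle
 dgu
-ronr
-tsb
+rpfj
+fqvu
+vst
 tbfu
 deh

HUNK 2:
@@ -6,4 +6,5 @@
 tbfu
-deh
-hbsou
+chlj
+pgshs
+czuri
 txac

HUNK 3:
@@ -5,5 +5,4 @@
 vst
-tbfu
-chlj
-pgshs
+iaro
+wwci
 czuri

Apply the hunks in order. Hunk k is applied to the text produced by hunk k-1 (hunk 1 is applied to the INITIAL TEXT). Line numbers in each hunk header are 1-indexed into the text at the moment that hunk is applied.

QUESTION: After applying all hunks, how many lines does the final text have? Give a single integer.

Hunk 1: at line 1 remove [ronr,tsb] add [rpfj,fqvu,vst] -> 9 lines: hwyle dgu rpfj fqvu vst tbfu deh hbsou txac
Hunk 2: at line 6 remove [deh,hbsou] add [chlj,pgshs,czuri] -> 10 lines: hwyle dgu rpfj fqvu vst tbfu chlj pgshs czuri txac
Hunk 3: at line 5 remove [tbfu,chlj,pgshs] add [iaro,wwci] -> 9 lines: hwyle dgu rpfj fqvu vst iaro wwci czuri txac
Final line count: 9

Answer: 9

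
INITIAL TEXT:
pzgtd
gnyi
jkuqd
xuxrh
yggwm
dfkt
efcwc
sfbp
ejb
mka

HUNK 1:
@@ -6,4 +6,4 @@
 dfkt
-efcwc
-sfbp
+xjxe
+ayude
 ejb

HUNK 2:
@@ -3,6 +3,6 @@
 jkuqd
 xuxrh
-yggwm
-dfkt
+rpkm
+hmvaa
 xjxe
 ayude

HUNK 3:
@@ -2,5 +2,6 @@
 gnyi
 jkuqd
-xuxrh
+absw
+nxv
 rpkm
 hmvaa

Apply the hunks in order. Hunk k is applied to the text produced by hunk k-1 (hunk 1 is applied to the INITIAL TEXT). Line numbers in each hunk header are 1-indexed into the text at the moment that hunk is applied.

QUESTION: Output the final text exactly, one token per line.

Answer: pzgtd
gnyi
jkuqd
absw
nxv
rpkm
hmvaa
xjxe
ayude
ejb
mka

Derivation:
Hunk 1: at line 6 remove [efcwc,sfbp] add [xjxe,ayude] -> 10 lines: pzgtd gnyi jkuqd xuxrh yggwm dfkt xjxe ayude ejb mka
Hunk 2: at line 3 remove [yggwm,dfkt] add [rpkm,hmvaa] -> 10 lines: pzgtd gnyi jkuqd xuxrh rpkm hmvaa xjxe ayude ejb mka
Hunk 3: at line 2 remove [xuxrh] add [absw,nxv] -> 11 lines: pzgtd gnyi jkuqd absw nxv rpkm hmvaa xjxe ayude ejb mka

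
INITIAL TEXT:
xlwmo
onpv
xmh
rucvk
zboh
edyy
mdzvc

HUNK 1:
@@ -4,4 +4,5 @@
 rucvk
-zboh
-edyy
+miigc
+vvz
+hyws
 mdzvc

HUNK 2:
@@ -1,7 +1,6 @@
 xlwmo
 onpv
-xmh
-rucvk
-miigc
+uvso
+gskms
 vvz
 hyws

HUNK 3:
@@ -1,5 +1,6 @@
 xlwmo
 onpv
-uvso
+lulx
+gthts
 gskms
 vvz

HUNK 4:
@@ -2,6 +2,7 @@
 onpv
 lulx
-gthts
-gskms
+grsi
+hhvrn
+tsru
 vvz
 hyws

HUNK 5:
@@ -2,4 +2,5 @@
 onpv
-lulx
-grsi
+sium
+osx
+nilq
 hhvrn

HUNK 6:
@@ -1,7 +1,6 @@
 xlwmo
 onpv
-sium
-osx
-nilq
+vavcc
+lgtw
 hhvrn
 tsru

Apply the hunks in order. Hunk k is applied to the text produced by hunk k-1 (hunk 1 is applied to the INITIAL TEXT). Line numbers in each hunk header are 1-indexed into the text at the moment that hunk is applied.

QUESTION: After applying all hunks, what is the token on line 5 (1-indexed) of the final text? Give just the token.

Answer: hhvrn

Derivation:
Hunk 1: at line 4 remove [zboh,edyy] add [miigc,vvz,hyws] -> 8 lines: xlwmo onpv xmh rucvk miigc vvz hyws mdzvc
Hunk 2: at line 1 remove [xmh,rucvk,miigc] add [uvso,gskms] -> 7 lines: xlwmo onpv uvso gskms vvz hyws mdzvc
Hunk 3: at line 1 remove [uvso] add [lulx,gthts] -> 8 lines: xlwmo onpv lulx gthts gskms vvz hyws mdzvc
Hunk 4: at line 2 remove [gthts,gskms] add [grsi,hhvrn,tsru] -> 9 lines: xlwmo onpv lulx grsi hhvrn tsru vvz hyws mdzvc
Hunk 5: at line 2 remove [lulx,grsi] add [sium,osx,nilq] -> 10 lines: xlwmo onpv sium osx nilq hhvrn tsru vvz hyws mdzvc
Hunk 6: at line 1 remove [sium,osx,nilq] add [vavcc,lgtw] -> 9 lines: xlwmo onpv vavcc lgtw hhvrn tsru vvz hyws mdzvc
Final line 5: hhvrn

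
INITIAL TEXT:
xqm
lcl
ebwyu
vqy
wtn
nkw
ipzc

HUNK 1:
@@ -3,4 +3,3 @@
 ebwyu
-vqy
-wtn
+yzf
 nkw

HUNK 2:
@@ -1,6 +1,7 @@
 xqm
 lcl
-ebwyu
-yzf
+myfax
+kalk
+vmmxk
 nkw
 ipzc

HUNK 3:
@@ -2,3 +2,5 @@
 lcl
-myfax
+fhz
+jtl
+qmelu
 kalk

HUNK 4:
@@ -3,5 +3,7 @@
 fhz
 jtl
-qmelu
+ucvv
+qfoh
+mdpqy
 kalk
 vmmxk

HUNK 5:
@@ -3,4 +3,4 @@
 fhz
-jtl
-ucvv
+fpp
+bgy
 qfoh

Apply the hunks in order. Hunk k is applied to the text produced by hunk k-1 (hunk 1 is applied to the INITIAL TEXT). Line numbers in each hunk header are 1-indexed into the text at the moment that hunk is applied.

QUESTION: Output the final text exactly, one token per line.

Hunk 1: at line 3 remove [vqy,wtn] add [yzf] -> 6 lines: xqm lcl ebwyu yzf nkw ipzc
Hunk 2: at line 1 remove [ebwyu,yzf] add [myfax,kalk,vmmxk] -> 7 lines: xqm lcl myfax kalk vmmxk nkw ipzc
Hunk 3: at line 2 remove [myfax] add [fhz,jtl,qmelu] -> 9 lines: xqm lcl fhz jtl qmelu kalk vmmxk nkw ipzc
Hunk 4: at line 3 remove [qmelu] add [ucvv,qfoh,mdpqy] -> 11 lines: xqm lcl fhz jtl ucvv qfoh mdpqy kalk vmmxk nkw ipzc
Hunk 5: at line 3 remove [jtl,ucvv] add [fpp,bgy] -> 11 lines: xqm lcl fhz fpp bgy qfoh mdpqy kalk vmmxk nkw ipzc

Answer: xqm
lcl
fhz
fpp
bgy
qfoh
mdpqy
kalk
vmmxk
nkw
ipzc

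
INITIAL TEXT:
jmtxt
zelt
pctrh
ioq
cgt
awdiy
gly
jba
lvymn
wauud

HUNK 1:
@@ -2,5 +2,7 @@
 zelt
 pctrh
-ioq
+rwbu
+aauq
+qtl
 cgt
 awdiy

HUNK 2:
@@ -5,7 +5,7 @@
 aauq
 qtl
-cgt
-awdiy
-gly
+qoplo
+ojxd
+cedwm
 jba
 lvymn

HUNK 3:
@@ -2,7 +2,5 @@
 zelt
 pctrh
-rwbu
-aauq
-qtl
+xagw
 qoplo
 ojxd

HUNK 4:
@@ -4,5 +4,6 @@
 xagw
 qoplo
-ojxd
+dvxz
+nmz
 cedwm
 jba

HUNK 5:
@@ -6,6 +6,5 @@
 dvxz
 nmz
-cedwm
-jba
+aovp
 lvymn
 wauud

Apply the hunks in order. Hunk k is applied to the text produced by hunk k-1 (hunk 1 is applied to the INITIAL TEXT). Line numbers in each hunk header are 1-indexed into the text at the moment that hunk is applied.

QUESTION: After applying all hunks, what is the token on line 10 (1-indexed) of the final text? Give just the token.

Answer: wauud

Derivation:
Hunk 1: at line 2 remove [ioq] add [rwbu,aauq,qtl] -> 12 lines: jmtxt zelt pctrh rwbu aauq qtl cgt awdiy gly jba lvymn wauud
Hunk 2: at line 5 remove [cgt,awdiy,gly] add [qoplo,ojxd,cedwm] -> 12 lines: jmtxt zelt pctrh rwbu aauq qtl qoplo ojxd cedwm jba lvymn wauud
Hunk 3: at line 2 remove [rwbu,aauq,qtl] add [xagw] -> 10 lines: jmtxt zelt pctrh xagw qoplo ojxd cedwm jba lvymn wauud
Hunk 4: at line 4 remove [ojxd] add [dvxz,nmz] -> 11 lines: jmtxt zelt pctrh xagw qoplo dvxz nmz cedwm jba lvymn wauud
Hunk 5: at line 6 remove [cedwm,jba] add [aovp] -> 10 lines: jmtxt zelt pctrh xagw qoplo dvxz nmz aovp lvymn wauud
Final line 10: wauud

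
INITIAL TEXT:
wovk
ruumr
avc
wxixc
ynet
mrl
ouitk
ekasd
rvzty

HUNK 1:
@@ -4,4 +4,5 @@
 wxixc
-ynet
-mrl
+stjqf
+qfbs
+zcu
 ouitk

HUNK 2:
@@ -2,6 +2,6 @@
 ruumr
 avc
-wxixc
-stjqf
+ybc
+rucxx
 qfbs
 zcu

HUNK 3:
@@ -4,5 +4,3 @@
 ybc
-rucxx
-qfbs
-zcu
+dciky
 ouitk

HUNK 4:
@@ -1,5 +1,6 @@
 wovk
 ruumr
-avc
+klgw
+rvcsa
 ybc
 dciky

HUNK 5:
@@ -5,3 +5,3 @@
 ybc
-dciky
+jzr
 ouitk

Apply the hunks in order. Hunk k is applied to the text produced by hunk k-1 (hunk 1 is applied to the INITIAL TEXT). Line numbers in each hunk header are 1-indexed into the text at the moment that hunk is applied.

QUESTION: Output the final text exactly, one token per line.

Answer: wovk
ruumr
klgw
rvcsa
ybc
jzr
ouitk
ekasd
rvzty

Derivation:
Hunk 1: at line 4 remove [ynet,mrl] add [stjqf,qfbs,zcu] -> 10 lines: wovk ruumr avc wxixc stjqf qfbs zcu ouitk ekasd rvzty
Hunk 2: at line 2 remove [wxixc,stjqf] add [ybc,rucxx] -> 10 lines: wovk ruumr avc ybc rucxx qfbs zcu ouitk ekasd rvzty
Hunk 3: at line 4 remove [rucxx,qfbs,zcu] add [dciky] -> 8 lines: wovk ruumr avc ybc dciky ouitk ekasd rvzty
Hunk 4: at line 1 remove [avc] add [klgw,rvcsa] -> 9 lines: wovk ruumr klgw rvcsa ybc dciky ouitk ekasd rvzty
Hunk 5: at line 5 remove [dciky] add [jzr] -> 9 lines: wovk ruumr klgw rvcsa ybc jzr ouitk ekasd rvzty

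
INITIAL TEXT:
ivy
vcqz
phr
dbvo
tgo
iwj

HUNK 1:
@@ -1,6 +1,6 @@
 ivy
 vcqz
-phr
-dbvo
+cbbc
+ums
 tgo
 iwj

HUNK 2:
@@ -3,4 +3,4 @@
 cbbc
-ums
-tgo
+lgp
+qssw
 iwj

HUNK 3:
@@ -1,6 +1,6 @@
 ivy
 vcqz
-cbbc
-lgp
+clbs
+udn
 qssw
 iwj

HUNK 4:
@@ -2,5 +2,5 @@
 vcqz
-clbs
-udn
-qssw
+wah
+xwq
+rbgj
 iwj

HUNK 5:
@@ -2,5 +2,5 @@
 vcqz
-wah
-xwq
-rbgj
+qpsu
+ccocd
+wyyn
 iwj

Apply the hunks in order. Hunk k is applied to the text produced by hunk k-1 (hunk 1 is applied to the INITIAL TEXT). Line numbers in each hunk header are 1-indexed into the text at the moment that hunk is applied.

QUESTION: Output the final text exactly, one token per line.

Answer: ivy
vcqz
qpsu
ccocd
wyyn
iwj

Derivation:
Hunk 1: at line 1 remove [phr,dbvo] add [cbbc,ums] -> 6 lines: ivy vcqz cbbc ums tgo iwj
Hunk 2: at line 3 remove [ums,tgo] add [lgp,qssw] -> 6 lines: ivy vcqz cbbc lgp qssw iwj
Hunk 3: at line 1 remove [cbbc,lgp] add [clbs,udn] -> 6 lines: ivy vcqz clbs udn qssw iwj
Hunk 4: at line 2 remove [clbs,udn,qssw] add [wah,xwq,rbgj] -> 6 lines: ivy vcqz wah xwq rbgj iwj
Hunk 5: at line 2 remove [wah,xwq,rbgj] add [qpsu,ccocd,wyyn] -> 6 lines: ivy vcqz qpsu ccocd wyyn iwj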